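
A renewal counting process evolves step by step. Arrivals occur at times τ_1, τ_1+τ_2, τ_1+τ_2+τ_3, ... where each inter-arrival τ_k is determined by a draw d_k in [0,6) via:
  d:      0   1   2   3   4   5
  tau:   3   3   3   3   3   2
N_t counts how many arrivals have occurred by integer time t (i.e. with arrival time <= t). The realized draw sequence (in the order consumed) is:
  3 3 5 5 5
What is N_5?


1

draw d_1=3: τ_1=3, arrival time A_1=3
draw d_2=3: τ_2=3, arrival time A_2=6
draw d_3=5: τ_3=2, arrival time A_3=8
draw d_4=5: τ_4=2, arrival time A_4=10
draw d_5=5: τ_5=2, arrival time A_5=12
N_t over t=0..5: 0:0 1:0 2:0 3:1 4:1 5:1


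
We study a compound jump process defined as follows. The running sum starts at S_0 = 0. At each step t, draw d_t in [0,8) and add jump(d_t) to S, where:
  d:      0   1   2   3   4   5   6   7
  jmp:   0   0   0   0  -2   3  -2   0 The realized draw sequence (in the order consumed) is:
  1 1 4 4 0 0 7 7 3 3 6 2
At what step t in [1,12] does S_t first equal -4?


4

t=0: S=0, d=1, jump=0, S_1=0
t=1: S=0, d=1, jump=0, S_2=0
t=2: S=0, d=4, jump=-2, S_3=-2
t=3: S=-2, d=4, jump=-2, S_4=-4
t=4: S=-4, d=0, jump=0, S_5=-4
t=5: S=-4, d=0, jump=0, S_6=-4
t=6: S=-4, d=7, jump=0, S_7=-4
t=7: S=-4, d=7, jump=0, S_8=-4
t=8: S=-4, d=3, jump=0, S_9=-4
t=9: S=-4, d=3, jump=0, S_10=-4
t=10: S=-4, d=6, jump=-2, S_11=-6
t=11: S=-6, d=2, jump=0, S_12=-6


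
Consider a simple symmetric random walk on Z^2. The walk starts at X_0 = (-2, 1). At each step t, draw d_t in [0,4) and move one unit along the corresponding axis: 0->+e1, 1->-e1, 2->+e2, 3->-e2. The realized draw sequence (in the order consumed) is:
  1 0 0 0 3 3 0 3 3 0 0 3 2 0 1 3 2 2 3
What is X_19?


(3, -3)

t=0: X=(-2, 1), d=1 → -e1, X_1=(-3, 1)
t=1: X=(-3, 1), d=0 → +e1, X_2=(-2, 1)
t=2: X=(-2, 1), d=0 → +e1, X_3=(-1, 1)
t=3: X=(-1, 1), d=0 → +e1, X_4=(0, 1)
t=4: X=(0, 1), d=3 → -e2, X_5=(0, 0)
t=5: X=(0, 0), d=3 → -e2, X_6=(0, -1)
t=6: X=(0, -1), d=0 → +e1, X_7=(1, -1)
t=7: X=(1, -1), d=3 → -e2, X_8=(1, -2)
t=8: X=(1, -2), d=3 → -e2, X_9=(1, -3)
t=9: X=(1, -3), d=0 → +e1, X_10=(2, -3)
t=10: X=(2, -3), d=0 → +e1, X_11=(3, -3)
t=11: X=(3, -3), d=3 → -e2, X_12=(3, -4)
t=12: X=(3, -4), d=2 → +e2, X_13=(3, -3)
t=13: X=(3, -3), d=0 → +e1, X_14=(4, -3)
t=14: X=(4, -3), d=1 → -e1, X_15=(3, -3)
t=15: X=(3, -3), d=3 → -e2, X_16=(3, -4)
t=16: X=(3, -4), d=2 → +e2, X_17=(3, -3)
t=17: X=(3, -3), d=2 → +e2, X_18=(3, -2)
t=18: X=(3, -2), d=3 → -e2, X_19=(3, -3)


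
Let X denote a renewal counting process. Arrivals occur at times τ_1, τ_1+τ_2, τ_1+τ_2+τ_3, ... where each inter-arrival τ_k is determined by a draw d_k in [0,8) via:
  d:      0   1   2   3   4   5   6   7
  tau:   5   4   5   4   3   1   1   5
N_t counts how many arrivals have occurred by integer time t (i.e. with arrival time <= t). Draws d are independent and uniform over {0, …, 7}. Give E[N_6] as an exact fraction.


6357/4096

Inter-arrival values over d=0..7: [5, 4, 5, 4, 3, 1, 1, 5]
Each d has probability 1/8, so the pmf of τ is: f(1) = 1/4, f(3) = 1/8, f(4) = 1/4, f(5) = 3/8
Renewal equation for m(n) = E[N_n]: condition on τ_1 = k (if k <= n, one arrival plus a fresh copy on the remaining n−k steps): m(n) = F(n) + Σ_{k<=n} f(k)·m(n−k), where F(n) = P(τ <= n) and m(0) = 0
m(1) = F(1) = 1/4
m(2) = F(2) + f(1)·m(1) = 1/4 + 1/4·1/4 = 5/16
m(3) = F(3) + f(1)·m(2) = 3/8 + 1/4·5/16 = 29/64
m(4) = F(4) + f(1)·m(3) + f(3)·m(1) = 5/8 + 1/4·29/64 + 1/8·1/4 = 197/256
m(5) = F(5) + f(1)·m(4) + f(3)·m(2) + f(4)·m(1) = 1 + 1/4·197/256 + 1/8·5/16 + 1/4·1/4 = 1325/1024
m(6) = F(6) + f(1)·m(5) + f(3)·m(3) + f(4)·m(2) + f(5)·m(1) = 1 + 1/4·1325/1024 + 1/8·29/64 + 1/4·5/16 + 3/8·1/4 = 6357/4096
E[N_6] = m(6) = 6357/4096


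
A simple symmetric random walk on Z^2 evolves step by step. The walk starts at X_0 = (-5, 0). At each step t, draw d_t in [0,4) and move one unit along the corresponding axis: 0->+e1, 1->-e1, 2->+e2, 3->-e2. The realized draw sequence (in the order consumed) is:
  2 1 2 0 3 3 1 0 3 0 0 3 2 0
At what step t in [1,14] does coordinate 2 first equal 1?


t=0: X=(-5, 0), d=2 → +e2, X_1=(-5, 1)
t=1: X=(-5, 1), d=1 → -e1, X_2=(-6, 1)
t=2: X=(-6, 1), d=2 → +e2, X_3=(-6, 2)
t=3: X=(-6, 2), d=0 → +e1, X_4=(-5, 2)
t=4: X=(-5, 2), d=3 → -e2, X_5=(-5, 1)
t=5: X=(-5, 1), d=3 → -e2, X_6=(-5, 0)
t=6: X=(-5, 0), d=1 → -e1, X_7=(-6, 0)
t=7: X=(-6, 0), d=0 → +e1, X_8=(-5, 0)
t=8: X=(-5, 0), d=3 → -e2, X_9=(-5, -1)
t=9: X=(-5, -1), d=0 → +e1, X_10=(-4, -1)
t=10: X=(-4, -1), d=0 → +e1, X_11=(-3, -1)
t=11: X=(-3, -1), d=3 → -e2, X_12=(-3, -2)
t=12: X=(-3, -2), d=2 → +e2, X_13=(-3, -1)
t=13: X=(-3, -1), d=0 → +e1, X_14=(-2, -1)

1


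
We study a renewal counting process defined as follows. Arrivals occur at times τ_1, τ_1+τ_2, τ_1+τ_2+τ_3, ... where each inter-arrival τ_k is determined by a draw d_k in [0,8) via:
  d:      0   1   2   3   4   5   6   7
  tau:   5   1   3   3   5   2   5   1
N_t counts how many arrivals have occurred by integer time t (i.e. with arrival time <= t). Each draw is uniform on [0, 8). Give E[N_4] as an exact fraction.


Inter-arrival values over d=0..7: [5, 1, 3, 3, 5, 2, 5, 1]
Each d has probability 1/8, so the pmf of τ is: f(1) = 1/4, f(2) = 1/8, f(3) = 1/4, f(5) = 3/8
Renewal equation for m(n) = E[N_n]: condition on τ_1 = k (if k <= n, one arrival plus a fresh copy on the remaining n−k steps): m(n) = F(n) + Σ_{k<=n} f(k)·m(n−k), where F(n) = P(τ <= n) and m(0) = 0
m(1) = F(1) = 1/4
m(2) = F(2) + f(1)·m(1) = 3/8 + 1/4·1/4 = 7/16
m(3) = F(3) + f(1)·m(2) + f(2)·m(1) = 5/8 + 1/4·7/16 + 1/8·1/4 = 49/64
m(4) = F(4) + f(1)·m(3) + f(2)·m(2) + f(3)·m(1) = 5/8 + 1/4·49/64 + 1/8·7/16 + 1/4·1/4 = 239/256
E[N_4] = m(4) = 239/256

239/256


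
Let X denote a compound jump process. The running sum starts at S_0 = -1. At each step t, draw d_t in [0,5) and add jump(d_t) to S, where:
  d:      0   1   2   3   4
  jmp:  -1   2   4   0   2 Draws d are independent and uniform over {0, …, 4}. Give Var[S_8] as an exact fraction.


Outcome values over d=0..4: [-1, 2, 4, 0, 2]
Σy = 7, Σy² = 25, M = 5
μ = 7/5 = 7/5,  σ² = 25/5 − (7/5)² = 76/25
Independent increments: Var[S_8] = 8·σ² = 8·(76/25) = 608/25

608/25


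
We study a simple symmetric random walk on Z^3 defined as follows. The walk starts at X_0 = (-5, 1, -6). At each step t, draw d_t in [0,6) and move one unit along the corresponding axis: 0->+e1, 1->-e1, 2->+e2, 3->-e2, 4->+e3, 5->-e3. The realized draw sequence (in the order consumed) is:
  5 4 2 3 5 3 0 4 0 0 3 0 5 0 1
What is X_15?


(-1, -1, -7)

t=0: X=(-5, 1, -6), d=5 → -e3, X_1=(-5, 1, -7)
t=1: X=(-5, 1, -7), d=4 → +e3, X_2=(-5, 1, -6)
t=2: X=(-5, 1, -6), d=2 → +e2, X_3=(-5, 2, -6)
t=3: X=(-5, 2, -6), d=3 → -e2, X_4=(-5, 1, -6)
t=4: X=(-5, 1, -6), d=5 → -e3, X_5=(-5, 1, -7)
t=5: X=(-5, 1, -7), d=3 → -e2, X_6=(-5, 0, -7)
t=6: X=(-5, 0, -7), d=0 → +e1, X_7=(-4, 0, -7)
t=7: X=(-4, 0, -7), d=4 → +e3, X_8=(-4, 0, -6)
t=8: X=(-4, 0, -6), d=0 → +e1, X_9=(-3, 0, -6)
t=9: X=(-3, 0, -6), d=0 → +e1, X_10=(-2, 0, -6)
t=10: X=(-2, 0, -6), d=3 → -e2, X_11=(-2, -1, -6)
t=11: X=(-2, -1, -6), d=0 → +e1, X_12=(-1, -1, -6)
t=12: X=(-1, -1, -6), d=5 → -e3, X_13=(-1, -1, -7)
t=13: X=(-1, -1, -7), d=0 → +e1, X_14=(0, -1, -7)
t=14: X=(0, -1, -7), d=1 → -e1, X_15=(-1, -1, -7)


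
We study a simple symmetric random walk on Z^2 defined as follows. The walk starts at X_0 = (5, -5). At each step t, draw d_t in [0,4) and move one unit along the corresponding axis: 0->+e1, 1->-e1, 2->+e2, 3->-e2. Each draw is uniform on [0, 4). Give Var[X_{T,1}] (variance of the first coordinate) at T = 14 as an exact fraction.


Outcome values over d=0..3: [1, -1, 0, 0]
Σy = 0, Σy² = 2, M = 4
μ = 0/4 = 0,  σ² = 2/4 − (0)² = 1/2
Independent increments: Var[X_14] = 14·σ² = 14·(1/2) = 7

7


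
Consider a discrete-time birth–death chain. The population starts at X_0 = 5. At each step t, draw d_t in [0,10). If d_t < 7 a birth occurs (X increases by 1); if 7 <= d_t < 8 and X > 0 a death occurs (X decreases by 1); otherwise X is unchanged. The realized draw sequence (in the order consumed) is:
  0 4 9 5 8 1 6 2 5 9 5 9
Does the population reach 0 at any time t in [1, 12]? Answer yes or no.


t=0: X=5, d=0 → birth, X_1=6
t=1: X=6, d=4 → birth, X_2=7
t=2: X=7, d=9 → hold, X_3=7
t=3: X=7, d=5 → birth, X_4=8
t=4: X=8, d=8 → hold, X_5=8
t=5: X=8, d=1 → birth, X_6=9
t=6: X=9, d=6 → birth, X_7=10
t=7: X=10, d=2 → birth, X_8=11
t=8: X=11, d=5 → birth, X_9=12
t=9: X=12, d=9 → hold, X_10=12
t=10: X=12, d=5 → birth, X_11=13
t=11: X=13, d=9 → hold, X_12=13

no


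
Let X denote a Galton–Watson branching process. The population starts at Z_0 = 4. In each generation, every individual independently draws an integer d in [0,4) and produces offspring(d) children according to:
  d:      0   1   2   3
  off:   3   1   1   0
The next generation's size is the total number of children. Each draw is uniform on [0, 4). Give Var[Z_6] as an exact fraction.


684534375/4194304

Outcome values over d=0..3: [3, 1, 1, 0]
Σy = 5, Σy² = 11, M = 4
μ = 5/4 = 5/4,  σ² = 11/4 − (5/4)² = 19/16
V_0 = 0, E_0 = 4
V_1 = 19/16·E_0 + (5/4)²·V_0 = 19/4;  E_1 = 5
V_2 = 19/16·E_1 + (5/4)²·V_1 = 855/64;  E_2 = 25/4
V_3 = 19/16·E_2 + (5/4)²·V_2 = 28975/1024;  E_3 = 125/16
V_4 = 19/16·E_3 + (5/4)²·V_3 = 876375/16384;  E_4 = 625/64
V_5 = 19/16·E_4 + (5/4)²·V_4 = 24949375/262144;  E_5 = 3125/256
V_6 = 19/16·E_5 + (5/4)²·V_5 = 684534375/4194304;  E_6 = 15625/1024


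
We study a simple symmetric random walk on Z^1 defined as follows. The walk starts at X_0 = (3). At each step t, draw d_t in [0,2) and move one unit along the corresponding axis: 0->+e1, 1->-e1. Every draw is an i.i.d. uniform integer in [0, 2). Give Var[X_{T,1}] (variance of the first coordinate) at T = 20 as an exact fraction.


20

Outcome values over d=0..1: [1, -1]
Σy = 0, Σy² = 2, M = 2
μ = 0/2 = 0,  σ² = 2/2 − (0)² = 1
Independent increments: Var[X_20] = 20·σ² = 20·(1) = 20


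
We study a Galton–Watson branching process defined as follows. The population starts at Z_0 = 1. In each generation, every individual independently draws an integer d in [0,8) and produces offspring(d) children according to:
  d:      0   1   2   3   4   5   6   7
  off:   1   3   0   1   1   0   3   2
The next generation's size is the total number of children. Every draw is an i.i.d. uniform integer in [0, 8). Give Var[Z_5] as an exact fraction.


49459040279/1073741824

Outcome values over d=0..7: [1, 3, 0, 1, 1, 0, 3, 2]
Σy = 11, Σy² = 25, M = 8
μ = 11/8 = 11/8,  σ² = 25/8 − (11/8)² = 79/64
V_0 = 0, E_0 = 1
V_1 = 79/64·E_0 + (11/8)²·V_0 = 79/64;  E_1 = 11/8
V_2 = 79/64·E_1 + (11/8)²·V_1 = 16511/4096;  E_2 = 121/64
V_3 = 79/64·E_2 + (11/8)²·V_2 = 2609607/262144;  E_3 = 1331/512
V_4 = 79/64·E_3 + (11/8)²·V_3 = 369598735/16777216;  E_4 = 14641/4096
V_5 = 79/64·E_4 + (11/8)²·V_4 = 49459040279/1073741824;  E_5 = 161051/32768


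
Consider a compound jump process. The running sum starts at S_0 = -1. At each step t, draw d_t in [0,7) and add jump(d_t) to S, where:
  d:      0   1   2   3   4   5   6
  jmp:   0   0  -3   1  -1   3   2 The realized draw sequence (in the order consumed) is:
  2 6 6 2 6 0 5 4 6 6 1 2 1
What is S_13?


t=0: S=-1, d=2, jump=-3, S_1=-4
t=1: S=-4, d=6, jump=2, S_2=-2
t=2: S=-2, d=6, jump=2, S_3=0
t=3: S=0, d=2, jump=-3, S_4=-3
t=4: S=-3, d=6, jump=2, S_5=-1
t=5: S=-1, d=0, jump=0, S_6=-1
t=6: S=-1, d=5, jump=3, S_7=2
t=7: S=2, d=4, jump=-1, S_8=1
t=8: S=1, d=6, jump=2, S_9=3
t=9: S=3, d=6, jump=2, S_10=5
t=10: S=5, d=1, jump=0, S_11=5
t=11: S=5, d=2, jump=-3, S_12=2
t=12: S=2, d=1, jump=0, S_13=2

2


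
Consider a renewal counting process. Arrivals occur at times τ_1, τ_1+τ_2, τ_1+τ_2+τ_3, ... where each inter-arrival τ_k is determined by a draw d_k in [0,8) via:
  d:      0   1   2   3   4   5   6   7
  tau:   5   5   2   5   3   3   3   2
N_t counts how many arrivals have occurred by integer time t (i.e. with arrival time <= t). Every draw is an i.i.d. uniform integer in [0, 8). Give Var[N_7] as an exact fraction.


6471/16384

Inter-arrival values over d=0..7: [5, 5, 2, 5, 3, 3, 3, 2]
Each d has probability 1/8, so the pmf of τ is: f(2) = 1/4, f(3) = 3/8, f(5) = 3/8
Let p_n(j) = P(N_n = j), with p_0 = [1]. Condition on τ_1: p_n(0) = P(τ > n), and for j >= 1, p_n(j) = Σ_{k<=n} f(k)·p_{n−k}(j−1)
p_1 = [1]  (j = 0)
p_2 = [3/4, 1/4]  (j = 0..1)
p_3 = [3/8, 5/8]  (j = 0..1)
p_4 = [3/8, 9/16, 1/16]  (j = 0..2)
p_5 = [0, 3/4, 1/4]  (j = 0..2)
p_6 = [0, 39/64, 3/8, 1/64]  (j = 0..3)
p_7 = [0, 27/64, 63/128, 11/128]  (j = 0..3)
E[N_7] = Σ j·p_7(j) = 213/128;  E[N_7²] = Σ j²·p_7(j) = 405/128
Var[N_7] = 405/128 − (213/128)² = 6471/16384


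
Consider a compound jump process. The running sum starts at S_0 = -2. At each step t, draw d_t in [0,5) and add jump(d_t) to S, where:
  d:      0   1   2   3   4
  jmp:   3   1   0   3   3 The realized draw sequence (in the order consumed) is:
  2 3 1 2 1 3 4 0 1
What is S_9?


13

t=0: S=-2, d=2, jump=0, S_1=-2
t=1: S=-2, d=3, jump=3, S_2=1
t=2: S=1, d=1, jump=1, S_3=2
t=3: S=2, d=2, jump=0, S_4=2
t=4: S=2, d=1, jump=1, S_5=3
t=5: S=3, d=3, jump=3, S_6=6
t=6: S=6, d=4, jump=3, S_7=9
t=7: S=9, d=0, jump=3, S_8=12
t=8: S=12, d=1, jump=1, S_9=13


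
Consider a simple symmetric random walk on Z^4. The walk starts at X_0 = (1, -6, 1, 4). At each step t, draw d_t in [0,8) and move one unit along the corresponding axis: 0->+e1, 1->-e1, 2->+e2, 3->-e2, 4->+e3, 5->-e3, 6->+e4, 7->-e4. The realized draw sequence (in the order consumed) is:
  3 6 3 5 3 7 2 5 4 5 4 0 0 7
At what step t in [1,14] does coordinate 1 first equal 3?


t=0: X=(1, -6, 1, 4), d=3 → -e2, X_1=(1, -7, 1, 4)
t=1: X=(1, -7, 1, 4), d=6 → +e4, X_2=(1, -7, 1, 5)
t=2: X=(1, -7, 1, 5), d=3 → -e2, X_3=(1, -8, 1, 5)
t=3: X=(1, -8, 1, 5), d=5 → -e3, X_4=(1, -8, 0, 5)
t=4: X=(1, -8, 0, 5), d=3 → -e2, X_5=(1, -9, 0, 5)
t=5: X=(1, -9, 0, 5), d=7 → -e4, X_6=(1, -9, 0, 4)
t=6: X=(1, -9, 0, 4), d=2 → +e2, X_7=(1, -8, 0, 4)
t=7: X=(1, -8, 0, 4), d=5 → -e3, X_8=(1, -8, -1, 4)
t=8: X=(1, -8, -1, 4), d=4 → +e3, X_9=(1, -8, 0, 4)
t=9: X=(1, -8, 0, 4), d=5 → -e3, X_10=(1, -8, -1, 4)
t=10: X=(1, -8, -1, 4), d=4 → +e3, X_11=(1, -8, 0, 4)
t=11: X=(1, -8, 0, 4), d=0 → +e1, X_12=(2, -8, 0, 4)
t=12: X=(2, -8, 0, 4), d=0 → +e1, X_13=(3, -8, 0, 4)
t=13: X=(3, -8, 0, 4), d=7 → -e4, X_14=(3, -8, 0, 3)

13


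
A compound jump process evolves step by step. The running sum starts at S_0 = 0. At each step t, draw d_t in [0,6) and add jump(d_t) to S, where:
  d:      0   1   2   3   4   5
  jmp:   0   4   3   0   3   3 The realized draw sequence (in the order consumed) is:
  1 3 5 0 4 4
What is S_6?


t=0: S=0, d=1, jump=4, S_1=4
t=1: S=4, d=3, jump=0, S_2=4
t=2: S=4, d=5, jump=3, S_3=7
t=3: S=7, d=0, jump=0, S_4=7
t=4: S=7, d=4, jump=3, S_5=10
t=5: S=10, d=4, jump=3, S_6=13

13


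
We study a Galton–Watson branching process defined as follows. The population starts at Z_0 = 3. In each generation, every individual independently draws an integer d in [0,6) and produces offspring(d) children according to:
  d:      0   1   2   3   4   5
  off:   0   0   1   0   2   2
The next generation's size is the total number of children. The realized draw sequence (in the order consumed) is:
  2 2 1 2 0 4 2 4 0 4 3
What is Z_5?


gen 0: Z_0=3, draws=[2, 2, 1], offspring=[1, 1, 0], Z_1=2
gen 1: Z_1=2, draws=[2, 0], offspring=[1, 0], Z_2=1
gen 2: Z_2=1, draws=[4], offspring=[2], Z_3=2
gen 3: Z_3=2, draws=[2, 4], offspring=[1, 2], Z_4=3
gen 4: Z_4=3, draws=[0, 4, 3], offspring=[0, 2, 0], Z_5=2

2


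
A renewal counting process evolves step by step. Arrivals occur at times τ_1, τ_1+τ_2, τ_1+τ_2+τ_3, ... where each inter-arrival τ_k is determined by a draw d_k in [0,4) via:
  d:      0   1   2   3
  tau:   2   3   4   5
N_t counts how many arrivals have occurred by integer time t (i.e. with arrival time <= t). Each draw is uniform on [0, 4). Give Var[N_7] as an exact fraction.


87/256

Inter-arrival values over d=0..3: [2, 3, 4, 5]
Each d has probability 1/4, so the pmf of τ is: f(2) = 1/4, f(3) = 1/4, f(4) = 1/4, f(5) = 1/4
Let p_n(j) = P(N_n = j), with p_0 = [1]. Condition on τ_1: p_n(0) = P(τ > n), and for j >= 1, p_n(j) = Σ_{k<=n} f(k)·p_{n−k}(j−1)
p_1 = [1]  (j = 0)
p_2 = [3/4, 1/4]  (j = 0..1)
p_3 = [1/2, 1/2]  (j = 0..1)
p_4 = [1/4, 11/16, 1/16]  (j = 0..2)
p_5 = [0, 13/16, 3/16]  (j = 0..2)
p_6 = [0, 5/8, 23/64, 1/64]  (j = 0..3)
p_7 = [0, 3/8, 9/16, 1/16]  (j = 0..3)
E[N_7] = Σ j·p_7(j) = 27/16;  E[N_7²] = Σ j²·p_7(j) = 51/16
Var[N_7] = 51/16 − (27/16)² = 87/256


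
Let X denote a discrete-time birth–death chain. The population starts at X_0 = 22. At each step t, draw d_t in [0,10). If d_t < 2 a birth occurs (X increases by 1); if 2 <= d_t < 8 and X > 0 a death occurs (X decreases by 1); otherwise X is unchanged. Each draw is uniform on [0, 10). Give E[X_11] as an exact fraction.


X can drop by at most 1 per step and X_0 = 22 > T = 11, so X_t >= 22 − t >= 11 > 0 for every t <= 11: the floor at 0 (the 'and X > 0' condition) never binds. Hence X_11 = X_0 + Σ_{t<11} Y_t with i.i.d. increments Y_t = y(d_t) ∈ {+1, −1, 0}.
Outcome values over d=0..9: [1, 1, -1, -1, -1, -1, -1, -1, 0, 0]
Σy = -4, Σy² = 8, M = 10
μ = -4/10 = -2/5,  σ² = 8/10 − (-2/5)² = 16/25
E[X_11] = 22 + 11·(-2/5) = 88/5

88/5


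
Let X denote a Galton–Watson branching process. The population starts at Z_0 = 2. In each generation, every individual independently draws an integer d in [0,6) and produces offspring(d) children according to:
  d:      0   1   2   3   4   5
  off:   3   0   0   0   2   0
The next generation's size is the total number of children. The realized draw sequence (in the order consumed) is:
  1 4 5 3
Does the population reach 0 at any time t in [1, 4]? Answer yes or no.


yes

gen 0: Z_0=2, draws=[1, 4], offspring=[0, 2], Z_1=2
gen 1: Z_1=2, draws=[5, 3], offspring=[0, 0], Z_2=0
gen 2: Z_2=0, draws=[], offspring=[], Z_3=0
gen 3: Z_3=0, draws=[], offspring=[], Z_4=0


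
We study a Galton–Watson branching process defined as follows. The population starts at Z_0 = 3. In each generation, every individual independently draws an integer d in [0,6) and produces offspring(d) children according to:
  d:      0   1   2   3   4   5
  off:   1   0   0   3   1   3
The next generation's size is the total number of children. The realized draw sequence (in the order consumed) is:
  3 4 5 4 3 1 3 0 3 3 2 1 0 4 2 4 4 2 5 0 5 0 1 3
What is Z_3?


15

gen 0: Z_0=3, draws=[3, 4, 5], offspring=[3, 1, 3], Z_1=7
gen 1: Z_1=7, draws=[4, 3, 1, 3, 0, 3, 3], offspring=[1, 3, 0, 3, 1, 3, 3], Z_2=14
gen 2: Z_2=14, draws=[2, 1, 0, 4, 2, 4, 4, 2, 5, 0, 5, 0, 1, 3], offspring=[0, 0, 1, 1, 0, 1, 1, 0, 3, 1, 3, 1, 0, 3], Z_3=15


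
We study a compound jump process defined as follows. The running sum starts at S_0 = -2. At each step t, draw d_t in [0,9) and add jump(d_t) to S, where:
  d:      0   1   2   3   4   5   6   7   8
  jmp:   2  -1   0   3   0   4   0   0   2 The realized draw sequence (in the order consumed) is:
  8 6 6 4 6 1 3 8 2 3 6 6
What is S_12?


7

t=0: S=-2, d=8, jump=2, S_1=0
t=1: S=0, d=6, jump=0, S_2=0
t=2: S=0, d=6, jump=0, S_3=0
t=3: S=0, d=4, jump=0, S_4=0
t=4: S=0, d=6, jump=0, S_5=0
t=5: S=0, d=1, jump=-1, S_6=-1
t=6: S=-1, d=3, jump=3, S_7=2
t=7: S=2, d=8, jump=2, S_8=4
t=8: S=4, d=2, jump=0, S_9=4
t=9: S=4, d=3, jump=3, S_10=7
t=10: S=7, d=6, jump=0, S_11=7
t=11: S=7, d=6, jump=0, S_12=7


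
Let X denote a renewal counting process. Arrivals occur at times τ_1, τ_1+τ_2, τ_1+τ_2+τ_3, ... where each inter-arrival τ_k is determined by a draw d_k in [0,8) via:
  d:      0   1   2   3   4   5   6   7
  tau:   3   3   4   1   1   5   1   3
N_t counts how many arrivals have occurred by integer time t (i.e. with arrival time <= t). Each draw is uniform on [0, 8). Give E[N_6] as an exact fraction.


556465/262144

Inter-arrival values over d=0..7: [3, 3, 4, 1, 1, 5, 1, 3]
Each d has probability 1/8, so the pmf of τ is: f(1) = 3/8, f(3) = 3/8, f(4) = 1/8, f(5) = 1/8
Renewal equation for m(n) = E[N_n]: condition on τ_1 = k (if k <= n, one arrival plus a fresh copy on the remaining n−k steps): m(n) = F(n) + Σ_{k<=n} f(k)·m(n−k), where F(n) = P(τ <= n) and m(0) = 0
m(1) = F(1) = 3/8
m(2) = F(2) + f(1)·m(1) = 3/8 + 3/8·3/8 = 33/64
m(3) = F(3) + f(1)·m(2) = 3/4 + 3/8·33/64 = 483/512
m(4) = F(4) + f(1)·m(3) + f(3)·m(1) = 7/8 + 3/8·483/512 + 3/8·3/8 = 5609/4096
m(5) = F(5) + f(1)·m(4) + f(3)·m(2) + f(4)·m(1) = 1 + 3/8·5609/4096 + 3/8·33/64 + 1/8·3/8 = 57467/32768
m(6) = F(6) + f(1)·m(5) + f(3)·m(3) + f(4)·m(2) + f(5)·m(1) = 1 + 3/8·57467/32768 + 3/8·483/512 + 1/8·33/64 + 1/8·3/8 = 556465/262144
E[N_6] = m(6) = 556465/262144


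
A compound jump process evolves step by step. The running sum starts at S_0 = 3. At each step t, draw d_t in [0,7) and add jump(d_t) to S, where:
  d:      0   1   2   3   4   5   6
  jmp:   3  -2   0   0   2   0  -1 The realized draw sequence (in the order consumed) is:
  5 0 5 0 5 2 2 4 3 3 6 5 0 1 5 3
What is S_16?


11

t=0: S=3, d=5, jump=0, S_1=3
t=1: S=3, d=0, jump=3, S_2=6
t=2: S=6, d=5, jump=0, S_3=6
t=3: S=6, d=0, jump=3, S_4=9
t=4: S=9, d=5, jump=0, S_5=9
t=5: S=9, d=2, jump=0, S_6=9
t=6: S=9, d=2, jump=0, S_7=9
t=7: S=9, d=4, jump=2, S_8=11
t=8: S=11, d=3, jump=0, S_9=11
t=9: S=11, d=3, jump=0, S_10=11
t=10: S=11, d=6, jump=-1, S_11=10
t=11: S=10, d=5, jump=0, S_12=10
t=12: S=10, d=0, jump=3, S_13=13
t=13: S=13, d=1, jump=-2, S_14=11
t=14: S=11, d=5, jump=0, S_15=11
t=15: S=11, d=3, jump=0, S_16=11


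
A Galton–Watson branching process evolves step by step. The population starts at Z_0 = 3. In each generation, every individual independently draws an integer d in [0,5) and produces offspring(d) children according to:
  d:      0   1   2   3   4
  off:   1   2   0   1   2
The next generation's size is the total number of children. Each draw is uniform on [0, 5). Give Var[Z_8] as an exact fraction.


Outcome values over d=0..4: [1, 2, 0, 1, 2]
Σy = 6, Σy² = 10, M = 5
μ = 6/5 = 6/5,  σ² = 10/5 − (6/5)² = 14/25
V_0 = 0, E_0 = 3
V_1 = 14/25·E_0 + (6/5)²·V_0 = 42/25;  E_1 = 18/5
V_2 = 14/25·E_1 + (6/5)²·V_1 = 2772/625;  E_2 = 108/25
V_3 = 14/25·E_2 + (6/5)²·V_2 = 137592/15625;  E_3 = 648/125
V_4 = 14/25·E_3 + (6/5)²·V_3 = 6087312/390625;  E_4 = 3888/625
V_5 = 14/25·E_4 + (6/5)²·V_4 = 253163232/9765625;  E_5 = 23328/3125
V_6 = 14/25·E_5 + (6/5)²·V_5 = 10134476352/244140625;  E_6 = 139968/15625
V_7 = 14/25·E_6 + (6/5)²·V_6 = 395459148672/6103515625;  E_7 = 839808/78125
V_8 = 14/25·E_7 + (6/5)²·V_7 = 15155069352192/152587890625;  E_8 = 5038848/390625

15155069352192/152587890625


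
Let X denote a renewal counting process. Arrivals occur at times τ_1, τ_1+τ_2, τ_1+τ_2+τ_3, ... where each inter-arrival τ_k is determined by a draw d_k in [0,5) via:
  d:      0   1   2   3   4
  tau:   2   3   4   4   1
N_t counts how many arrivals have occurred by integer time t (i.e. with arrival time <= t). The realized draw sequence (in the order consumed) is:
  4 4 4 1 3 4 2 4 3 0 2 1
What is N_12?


draw d_1=4: τ_1=1, arrival time A_1=1
draw d_2=4: τ_2=1, arrival time A_2=2
draw d_3=4: τ_3=1, arrival time A_3=3
draw d_4=1: τ_4=3, arrival time A_4=6
draw d_5=3: τ_5=4, arrival time A_5=10
draw d_6=4: τ_6=1, arrival time A_6=11
draw d_7=2: τ_7=4, arrival time A_7=15
draw d_8=4: τ_8=1, arrival time A_8=16
draw d_9=3: τ_9=4, arrival time A_9=20
draw d_10=0: τ_10=2, arrival time A_10=22
draw d_11=2: τ_11=4, arrival time A_11=26
draw d_12=1: τ_12=3, arrival time A_12=29
N_t over t=0..12: 0:0 1:1 2:2 3:3 4:3 5:3 6:4 7:4 8:4 9:4 10:5 11:6 12:6

6


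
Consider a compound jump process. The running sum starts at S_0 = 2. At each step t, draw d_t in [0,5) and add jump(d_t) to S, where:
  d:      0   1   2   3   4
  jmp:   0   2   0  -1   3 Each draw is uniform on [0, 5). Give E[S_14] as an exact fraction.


66/5

Outcome values over d=0..4: [0, 2, 0, -1, 3]
Σy = 4, Σy² = 14, M = 5
μ = 4/5 = 4/5,  σ² = 14/5 − (4/5)² = 54/25
E[S_14] = 2 + 14·(4/5) = 66/5


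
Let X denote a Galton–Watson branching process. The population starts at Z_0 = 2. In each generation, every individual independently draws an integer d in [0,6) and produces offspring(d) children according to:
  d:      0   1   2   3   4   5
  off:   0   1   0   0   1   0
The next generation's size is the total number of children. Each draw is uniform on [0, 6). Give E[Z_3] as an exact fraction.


2/27

Outcome values over d=0..5: [0, 1, 0, 0, 1, 0]
Σy = 2, Σy² = 2, M = 6
μ = 2/6 = 1/3,  σ² = 2/6 − (1/3)² = 2/9
E[Z_0] = 2
E[Z_1] = 1/3·E[Z_0] = 2/3
E[Z_2] = 1/3·E[Z_1] = 2/9
E[Z_3] = 1/3·E[Z_2] = 2/27


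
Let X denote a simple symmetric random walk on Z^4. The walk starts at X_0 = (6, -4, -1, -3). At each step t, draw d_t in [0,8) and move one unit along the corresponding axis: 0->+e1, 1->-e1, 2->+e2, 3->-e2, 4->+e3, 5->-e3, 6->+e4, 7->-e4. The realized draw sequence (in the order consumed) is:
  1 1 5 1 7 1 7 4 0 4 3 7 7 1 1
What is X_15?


t=0: X=(6, -4, -1, -3), d=1 → -e1, X_1=(5, -4, -1, -3)
t=1: X=(5, -4, -1, -3), d=1 → -e1, X_2=(4, -4, -1, -3)
t=2: X=(4, -4, -1, -3), d=5 → -e3, X_3=(4, -4, -2, -3)
t=3: X=(4, -4, -2, -3), d=1 → -e1, X_4=(3, -4, -2, -3)
t=4: X=(3, -4, -2, -3), d=7 → -e4, X_5=(3, -4, -2, -4)
t=5: X=(3, -4, -2, -4), d=1 → -e1, X_6=(2, -4, -2, -4)
t=6: X=(2, -4, -2, -4), d=7 → -e4, X_7=(2, -4, -2, -5)
t=7: X=(2, -4, -2, -5), d=4 → +e3, X_8=(2, -4, -1, -5)
t=8: X=(2, -4, -1, -5), d=0 → +e1, X_9=(3, -4, -1, -5)
t=9: X=(3, -4, -1, -5), d=4 → +e3, X_10=(3, -4, 0, -5)
t=10: X=(3, -4, 0, -5), d=3 → -e2, X_11=(3, -5, 0, -5)
t=11: X=(3, -5, 0, -5), d=7 → -e4, X_12=(3, -5, 0, -6)
t=12: X=(3, -5, 0, -6), d=7 → -e4, X_13=(3, -5, 0, -7)
t=13: X=(3, -5, 0, -7), d=1 → -e1, X_14=(2, -5, 0, -7)
t=14: X=(2, -5, 0, -7), d=1 → -e1, X_15=(1, -5, 0, -7)

(1, -5, 0, -7)


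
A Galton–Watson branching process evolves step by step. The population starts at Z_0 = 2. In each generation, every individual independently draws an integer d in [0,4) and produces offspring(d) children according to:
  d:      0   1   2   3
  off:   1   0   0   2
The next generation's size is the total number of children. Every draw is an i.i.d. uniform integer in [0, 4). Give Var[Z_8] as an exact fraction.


Outcome values over d=0..3: [1, 0, 0, 2]
Σy = 3, Σy² = 5, M = 4
μ = 3/4 = 3/4,  σ² = 5/4 − (3/4)² = 11/16
V_0 = 0, E_0 = 2
V_1 = 11/16·E_0 + (3/4)²·V_0 = 11/8;  E_1 = 3/2
V_2 = 11/16·E_1 + (3/4)²·V_1 = 231/128;  E_2 = 9/8
V_3 = 11/16·E_2 + (3/4)²·V_2 = 3663/2048;  E_3 = 27/32
V_4 = 11/16·E_3 + (3/4)²·V_3 = 51975/32768;  E_4 = 81/128
V_5 = 11/16·E_4 + (3/4)²·V_4 = 695871/524288;  E_5 = 243/512
V_6 = 11/16·E_5 + (3/4)²·V_5 = 8999991/8388608;  E_6 = 729/2048
V_7 = 11/16·E_6 + (3/4)²·V_6 = 113845743/134217728;  E_7 = 2187/8192
V_8 = 11/16·E_7 + (3/4)²·V_7 = 1418761575/2147483648;  E_8 = 6561/32768

1418761575/2147483648


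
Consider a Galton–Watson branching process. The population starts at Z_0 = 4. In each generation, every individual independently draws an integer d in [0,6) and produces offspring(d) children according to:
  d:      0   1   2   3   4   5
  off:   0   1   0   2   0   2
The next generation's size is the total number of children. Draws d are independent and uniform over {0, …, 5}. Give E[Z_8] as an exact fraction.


390625/419904

Outcome values over d=0..5: [0, 1, 0, 2, 0, 2]
Σy = 5, Σy² = 9, M = 6
μ = 5/6 = 5/6,  σ² = 9/6 − (5/6)² = 29/36
E[Z_0] = 4
E[Z_1] = 5/6·E[Z_0] = 10/3
E[Z_2] = 5/6·E[Z_1] = 25/9
E[Z_3] = 5/6·E[Z_2] = 125/54
E[Z_4] = 5/6·E[Z_3] = 625/324
E[Z_5] = 5/6·E[Z_4] = 3125/1944
E[Z_6] = 5/6·E[Z_5] = 15625/11664
E[Z_7] = 5/6·E[Z_6] = 78125/69984
E[Z_8] = 5/6·E[Z_7] = 390625/419904


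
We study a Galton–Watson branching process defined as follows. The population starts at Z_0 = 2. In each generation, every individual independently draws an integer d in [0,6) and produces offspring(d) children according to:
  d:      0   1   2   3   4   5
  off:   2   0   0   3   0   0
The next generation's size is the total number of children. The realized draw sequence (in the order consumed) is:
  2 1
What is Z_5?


gen 0: Z_0=2, draws=[2, 1], offspring=[0, 0], Z_1=0
gen 1: Z_1=0, draws=[], offspring=[], Z_2=0
gen 2: Z_2=0, draws=[], offspring=[], Z_3=0
gen 3: Z_3=0, draws=[], offspring=[], Z_4=0
gen 4: Z_4=0, draws=[], offspring=[], Z_5=0

0


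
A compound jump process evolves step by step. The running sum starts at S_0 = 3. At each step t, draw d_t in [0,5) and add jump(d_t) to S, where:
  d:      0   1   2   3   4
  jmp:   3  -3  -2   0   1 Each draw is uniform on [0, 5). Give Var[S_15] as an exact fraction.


342/5

Outcome values over d=0..4: [3, -3, -2, 0, 1]
Σy = -1, Σy² = 23, M = 5
μ = -1/5 = -1/5,  σ² = 23/5 − (-1/5)² = 114/25
Independent increments: Var[S_15] = 15·σ² = 15·(114/25) = 342/5


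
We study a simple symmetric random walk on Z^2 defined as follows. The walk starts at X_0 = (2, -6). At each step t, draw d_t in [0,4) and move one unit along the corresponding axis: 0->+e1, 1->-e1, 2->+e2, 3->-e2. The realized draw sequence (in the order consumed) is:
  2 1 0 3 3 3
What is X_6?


(2, -8)

t=0: X=(2, -6), d=2 → +e2, X_1=(2, -5)
t=1: X=(2, -5), d=1 → -e1, X_2=(1, -5)
t=2: X=(1, -5), d=0 → +e1, X_3=(2, -5)
t=3: X=(2, -5), d=3 → -e2, X_4=(2, -6)
t=4: X=(2, -6), d=3 → -e2, X_5=(2, -7)
t=5: X=(2, -7), d=3 → -e2, X_6=(2, -8)


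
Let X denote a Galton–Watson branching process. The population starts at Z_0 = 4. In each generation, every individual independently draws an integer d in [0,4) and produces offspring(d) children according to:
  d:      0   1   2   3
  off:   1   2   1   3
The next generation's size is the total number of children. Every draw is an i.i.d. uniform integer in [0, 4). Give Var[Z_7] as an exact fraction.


348191980367/67108864

Outcome values over d=0..3: [1, 2, 1, 3]
Σy = 7, Σy² = 15, M = 4
μ = 7/4 = 7/4,  σ² = 15/4 − (7/4)² = 11/16
V_0 = 0, E_0 = 4
V_1 = 11/16·E_0 + (7/4)²·V_0 = 11/4;  E_1 = 7
V_2 = 11/16·E_1 + (7/4)²·V_1 = 847/64;  E_2 = 49/4
V_3 = 11/16·E_2 + (7/4)²·V_2 = 50127/1024;  E_3 = 343/16
V_4 = 11/16·E_3 + (7/4)²·V_3 = 2697695/16384;  E_4 = 2401/64
V_5 = 11/16·E_4 + (7/4)²·V_4 = 138948271/262144;  E_5 = 16807/256
V_6 = 11/16·E_5 + (7/4)²·V_5 = 6997779327/4194304;  E_6 = 117649/1024
V_7 = 11/16·E_6 + (7/4)²·V_6 = 348191980367/67108864;  E_7 = 823543/4096


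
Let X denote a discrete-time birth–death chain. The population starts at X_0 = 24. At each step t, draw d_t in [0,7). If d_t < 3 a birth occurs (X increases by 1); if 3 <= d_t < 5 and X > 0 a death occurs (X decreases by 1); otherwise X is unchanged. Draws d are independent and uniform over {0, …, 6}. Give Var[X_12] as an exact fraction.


408/49

X can drop by at most 1 per step and X_0 = 24 > T = 12, so X_t >= 24 − t >= 12 > 0 for every t <= 12: the floor at 0 (the 'and X > 0' condition) never binds. Hence X_12 = X_0 + Σ_{t<12} Y_t with i.i.d. increments Y_t = y(d_t) ∈ {+1, −1, 0}.
Outcome values over d=0..6: [1, 1, 1, -1, -1, 0, 0]
Σy = 1, Σy² = 5, M = 7
μ = 1/7 = 1/7,  σ² = 5/7 − (1/7)² = 34/49
Independent increments: Var[X_12] = 12·σ² = 12·(34/49) = 408/49


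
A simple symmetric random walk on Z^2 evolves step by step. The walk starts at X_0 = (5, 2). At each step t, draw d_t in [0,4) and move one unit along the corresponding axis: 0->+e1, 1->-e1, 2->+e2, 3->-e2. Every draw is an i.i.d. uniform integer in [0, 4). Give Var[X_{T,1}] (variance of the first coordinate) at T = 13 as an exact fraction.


Outcome values over d=0..3: [1, -1, 0, 0]
Σy = 0, Σy² = 2, M = 4
μ = 0/4 = 0,  σ² = 2/4 − (0)² = 1/2
Independent increments: Var[X_13] = 13·σ² = 13·(1/2) = 13/2

13/2


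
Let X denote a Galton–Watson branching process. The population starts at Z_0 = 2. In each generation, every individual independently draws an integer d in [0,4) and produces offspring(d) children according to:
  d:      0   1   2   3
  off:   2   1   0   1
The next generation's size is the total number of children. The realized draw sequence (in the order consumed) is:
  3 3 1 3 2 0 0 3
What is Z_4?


gen 0: Z_0=2, draws=[3, 3], offspring=[1, 1], Z_1=2
gen 1: Z_1=2, draws=[1, 3], offspring=[1, 1], Z_2=2
gen 2: Z_2=2, draws=[2, 0], offspring=[0, 2], Z_3=2
gen 3: Z_3=2, draws=[0, 3], offspring=[2, 1], Z_4=3

3


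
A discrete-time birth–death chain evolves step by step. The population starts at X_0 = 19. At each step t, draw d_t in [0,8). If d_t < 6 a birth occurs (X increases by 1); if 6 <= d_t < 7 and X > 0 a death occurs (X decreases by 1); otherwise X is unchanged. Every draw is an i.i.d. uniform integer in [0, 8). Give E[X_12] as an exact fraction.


53/2

X can drop by at most 1 per step and X_0 = 19 > T = 12, so X_t >= 19 − t >= 7 > 0 for every t <= 12: the floor at 0 (the 'and X > 0' condition) never binds. Hence X_12 = X_0 + Σ_{t<12} Y_t with i.i.d. increments Y_t = y(d_t) ∈ {+1, −1, 0}.
Outcome values over d=0..7: [1, 1, 1, 1, 1, 1, -1, 0]
Σy = 5, Σy² = 7, M = 8
μ = 5/8 = 5/8,  σ² = 7/8 − (5/8)² = 31/64
E[X_12] = 19 + 12·(5/8) = 53/2


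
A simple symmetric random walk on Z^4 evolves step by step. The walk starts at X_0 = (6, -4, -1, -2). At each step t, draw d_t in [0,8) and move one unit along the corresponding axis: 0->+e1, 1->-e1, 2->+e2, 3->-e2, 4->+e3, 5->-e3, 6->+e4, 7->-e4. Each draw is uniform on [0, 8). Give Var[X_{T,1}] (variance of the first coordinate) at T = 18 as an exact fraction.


Outcome values over d=0..7: [1, -1, 0, 0, 0, 0, 0, 0]
Σy = 0, Σy² = 2, M = 8
μ = 0/8 = 0,  σ² = 2/8 − (0)² = 1/4
Independent increments: Var[X_18] = 18·σ² = 18·(1/4) = 9/2

9/2


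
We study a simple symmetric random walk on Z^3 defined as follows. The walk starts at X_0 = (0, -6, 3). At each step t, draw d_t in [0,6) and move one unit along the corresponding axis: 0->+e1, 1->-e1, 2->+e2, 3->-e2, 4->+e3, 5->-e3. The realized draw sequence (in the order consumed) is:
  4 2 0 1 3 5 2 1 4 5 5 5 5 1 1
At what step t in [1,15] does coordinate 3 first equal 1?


12

t=0: X=(0, -6, 3), d=4 → +e3, X_1=(0, -6, 4)
t=1: X=(0, -6, 4), d=2 → +e2, X_2=(0, -5, 4)
t=2: X=(0, -5, 4), d=0 → +e1, X_3=(1, -5, 4)
t=3: X=(1, -5, 4), d=1 → -e1, X_4=(0, -5, 4)
t=4: X=(0, -5, 4), d=3 → -e2, X_5=(0, -6, 4)
t=5: X=(0, -6, 4), d=5 → -e3, X_6=(0, -6, 3)
t=6: X=(0, -6, 3), d=2 → +e2, X_7=(0, -5, 3)
t=7: X=(0, -5, 3), d=1 → -e1, X_8=(-1, -5, 3)
t=8: X=(-1, -5, 3), d=4 → +e3, X_9=(-1, -5, 4)
t=9: X=(-1, -5, 4), d=5 → -e3, X_10=(-1, -5, 3)
t=10: X=(-1, -5, 3), d=5 → -e3, X_11=(-1, -5, 2)
t=11: X=(-1, -5, 2), d=5 → -e3, X_12=(-1, -5, 1)
t=12: X=(-1, -5, 1), d=5 → -e3, X_13=(-1, -5, 0)
t=13: X=(-1, -5, 0), d=1 → -e1, X_14=(-2, -5, 0)
t=14: X=(-2, -5, 0), d=1 → -e1, X_15=(-3, -5, 0)


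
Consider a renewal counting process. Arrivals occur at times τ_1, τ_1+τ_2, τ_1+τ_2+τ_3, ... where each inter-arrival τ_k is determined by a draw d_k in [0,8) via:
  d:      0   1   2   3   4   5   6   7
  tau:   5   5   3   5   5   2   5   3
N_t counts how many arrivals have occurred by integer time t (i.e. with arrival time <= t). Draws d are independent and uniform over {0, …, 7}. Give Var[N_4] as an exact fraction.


1103/4096

Inter-arrival values over d=0..7: [5, 5, 3, 5, 5, 2, 5, 3]
Each d has probability 1/8, so the pmf of τ is: f(2) = 1/8, f(3) = 1/4, f(5) = 5/8
Let p_n(j) = P(N_n = j), with p_0 = [1]. Condition on τ_1: p_n(0) = P(τ > n), and for j >= 1, p_n(j) = Σ_{k<=n} f(k)·p_{n−k}(j−1)
p_1 = [1]  (j = 0)
p_2 = [7/8, 1/8]  (j = 0..1)
p_3 = [5/8, 3/8]  (j = 0..1)
p_4 = [5/8, 23/64, 1/64]  (j = 0..2)
E[N_4] = Σ j·p_4(j) = 25/64;  E[N_4²] = Σ j²·p_4(j) = 27/64
Var[N_4] = 27/64 − (25/64)² = 1103/4096


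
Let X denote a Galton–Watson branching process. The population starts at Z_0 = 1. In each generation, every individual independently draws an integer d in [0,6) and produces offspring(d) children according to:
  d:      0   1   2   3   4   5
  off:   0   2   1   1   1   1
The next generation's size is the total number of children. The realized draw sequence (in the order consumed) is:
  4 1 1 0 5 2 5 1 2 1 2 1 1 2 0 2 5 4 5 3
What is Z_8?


gen 0: Z_0=1, draws=[4], offspring=[1], Z_1=1
gen 1: Z_1=1, draws=[1], offspring=[2], Z_2=2
gen 2: Z_2=2, draws=[1, 0], offspring=[2, 0], Z_3=2
gen 3: Z_3=2, draws=[5, 2], offspring=[1, 1], Z_4=2
gen 4: Z_4=2, draws=[5, 1], offspring=[1, 2], Z_5=3
gen 5: Z_5=3, draws=[2, 1, 2], offspring=[1, 2, 1], Z_6=4
gen 6: Z_6=4, draws=[1, 1, 2, 0], offspring=[2, 2, 1, 0], Z_7=5
gen 7: Z_7=5, draws=[2, 5, 4, 5, 3], offspring=[1, 1, 1, 1, 1], Z_8=5

5


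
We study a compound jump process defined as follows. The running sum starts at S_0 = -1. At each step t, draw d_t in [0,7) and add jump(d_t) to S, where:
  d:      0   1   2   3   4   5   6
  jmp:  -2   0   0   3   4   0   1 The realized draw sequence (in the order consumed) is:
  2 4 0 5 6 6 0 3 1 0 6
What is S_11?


3

t=0: S=-1, d=2, jump=0, S_1=-1
t=1: S=-1, d=4, jump=4, S_2=3
t=2: S=3, d=0, jump=-2, S_3=1
t=3: S=1, d=5, jump=0, S_4=1
t=4: S=1, d=6, jump=1, S_5=2
t=5: S=2, d=6, jump=1, S_6=3
t=6: S=3, d=0, jump=-2, S_7=1
t=7: S=1, d=3, jump=3, S_8=4
t=8: S=4, d=1, jump=0, S_9=4
t=9: S=4, d=0, jump=-2, S_10=2
t=10: S=2, d=6, jump=1, S_11=3


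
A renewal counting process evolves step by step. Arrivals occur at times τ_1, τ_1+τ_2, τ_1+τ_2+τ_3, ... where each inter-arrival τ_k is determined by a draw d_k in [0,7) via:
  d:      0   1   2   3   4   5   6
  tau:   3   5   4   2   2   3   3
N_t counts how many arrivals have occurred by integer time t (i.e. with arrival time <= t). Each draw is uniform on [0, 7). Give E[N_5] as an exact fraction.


Inter-arrival values over d=0..6: [3, 5, 4, 2, 2, 3, 3]
Each d has probability 1/7, so the pmf of τ is: f(2) = 2/7, f(3) = 3/7, f(4) = 1/7, f(5) = 1/7
Renewal equation for m(n) = E[N_n]: condition on τ_1 = k (if k <= n, one arrival plus a fresh copy on the remaining n−k steps): m(n) = F(n) + Σ_{k<=n} f(k)·m(n−k), where F(n) = P(τ <= n) and m(0) = 0
m(1) = F(1) = 0
m(2) = F(2) = 2/7
m(3) = F(3) = 5/7
m(4) = F(4) + f(2)·m(2) = 6/7 + 2/7·2/7 = 46/49
m(5) = F(5) + f(2)·m(3) + f(3)·m(2) = 1 + 2/7·5/7 + 3/7·2/7 = 65/49
E[N_5] = m(5) = 65/49

65/49


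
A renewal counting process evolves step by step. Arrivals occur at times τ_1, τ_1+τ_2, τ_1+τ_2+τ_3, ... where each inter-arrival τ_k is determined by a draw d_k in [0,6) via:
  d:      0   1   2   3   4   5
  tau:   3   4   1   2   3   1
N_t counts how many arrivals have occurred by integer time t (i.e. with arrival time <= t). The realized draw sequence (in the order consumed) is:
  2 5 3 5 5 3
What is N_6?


5

draw d_1=2: τ_1=1, arrival time A_1=1
draw d_2=5: τ_2=1, arrival time A_2=2
draw d_3=3: τ_3=2, arrival time A_3=4
draw d_4=5: τ_4=1, arrival time A_4=5
draw d_5=5: τ_5=1, arrival time A_5=6
draw d_6=3: τ_6=2, arrival time A_6=8
N_t over t=0..6: 0:0 1:1 2:2 3:2 4:3 5:4 6:5


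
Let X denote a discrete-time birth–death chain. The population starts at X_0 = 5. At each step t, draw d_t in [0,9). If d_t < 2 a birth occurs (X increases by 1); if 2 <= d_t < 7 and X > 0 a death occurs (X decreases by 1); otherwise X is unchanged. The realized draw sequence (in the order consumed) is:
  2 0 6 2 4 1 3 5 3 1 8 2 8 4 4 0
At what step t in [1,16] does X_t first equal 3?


4

t=0: X=5, d=2 → death, X_1=4
t=1: X=4, d=0 → birth, X_2=5
t=2: X=5, d=6 → death, X_3=4
t=3: X=4, d=2 → death, X_4=3
t=4: X=3, d=4 → death, X_5=2
t=5: X=2, d=1 → birth, X_6=3
t=6: X=3, d=3 → death, X_7=2
t=7: X=2, d=5 → death, X_8=1
t=8: X=1, d=3 → death, X_9=0
t=9: X=0, d=1 → birth, X_10=1
t=10: X=1, d=8 → hold, X_11=1
t=11: X=1, d=2 → death, X_12=0
t=12: X=0, d=8 → hold, X_13=0
t=13: X=0, d=4 → hold, X_14=0
t=14: X=0, d=4 → hold, X_15=0
t=15: X=0, d=0 → birth, X_16=1


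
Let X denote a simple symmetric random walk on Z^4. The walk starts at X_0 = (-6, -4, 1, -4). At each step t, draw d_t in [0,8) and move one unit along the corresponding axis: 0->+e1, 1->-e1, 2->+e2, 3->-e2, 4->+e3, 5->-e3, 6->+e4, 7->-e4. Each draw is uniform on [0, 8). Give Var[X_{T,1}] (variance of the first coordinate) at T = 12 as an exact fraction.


3

Outcome values over d=0..7: [1, -1, 0, 0, 0, 0, 0, 0]
Σy = 0, Σy² = 2, M = 8
μ = 0/8 = 0,  σ² = 2/8 − (0)² = 1/4
Independent increments: Var[X_12] = 12·σ² = 12·(1/4) = 3
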